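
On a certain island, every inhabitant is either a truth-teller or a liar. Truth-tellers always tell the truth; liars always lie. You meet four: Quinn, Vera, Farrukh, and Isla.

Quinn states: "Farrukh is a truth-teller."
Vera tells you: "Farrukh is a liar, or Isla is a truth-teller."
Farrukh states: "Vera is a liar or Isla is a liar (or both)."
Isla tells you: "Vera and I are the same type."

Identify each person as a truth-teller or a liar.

Quinn: liar, Vera: truth-teller, Farrukh: liar, Isla: truth-teller

Consider Quinn. Suppose Quinn is a truth-teller.
Then no assignment of the remaining roles makes every statement match its speaker's type — contradiction.
So Quinn is a liar.
Consider Vera. Suppose Vera is a liar.
Then whichever role Isla has, Isla's statement has the wrong truth value — contradiction.
So Vera is a truth-teller.
Consider Farrukh. Suppose Farrukh is a truth-teller.
Then Quinn's statement comes out true, contradicting Quinn being a liar.
So Farrukh is a liar.
Consider Isla. Suppose Isla is a liar.
Then Farrukh's statement comes out true, contradicting Farrukh being a liar.
So Isla is a truth-teller.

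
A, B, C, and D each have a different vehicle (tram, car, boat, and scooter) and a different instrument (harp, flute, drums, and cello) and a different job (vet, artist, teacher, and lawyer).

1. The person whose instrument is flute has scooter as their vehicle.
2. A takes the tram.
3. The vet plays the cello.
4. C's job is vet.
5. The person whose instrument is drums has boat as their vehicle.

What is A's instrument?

With clues 1–2, flute is impossible for A's instrument.
With clues 1–4, cello is impossible for A's instrument.
With clues 1–5, drums is impossible for A's instrument.
That leaves harp.

harp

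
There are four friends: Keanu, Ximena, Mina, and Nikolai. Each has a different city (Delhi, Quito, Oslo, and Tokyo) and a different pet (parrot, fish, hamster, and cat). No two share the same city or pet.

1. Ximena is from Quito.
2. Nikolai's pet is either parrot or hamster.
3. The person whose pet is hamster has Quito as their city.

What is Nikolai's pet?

With clues 1–2, cat and fish are impossible for Nikolai's pet.
With clues 1–3, hamster is impossible for Nikolai's pet.
That leaves parrot.

parrot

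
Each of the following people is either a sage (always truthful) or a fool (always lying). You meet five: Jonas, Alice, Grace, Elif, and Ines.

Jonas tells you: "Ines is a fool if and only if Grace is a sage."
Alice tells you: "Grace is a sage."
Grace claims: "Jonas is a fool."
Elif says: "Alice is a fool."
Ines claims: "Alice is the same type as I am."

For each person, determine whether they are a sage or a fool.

Jonas: fool, Alice: sage, Grace: sage, Elif: fool, Ines: sage

Consider Jonas. Suppose Jonas is a sage.
Then no assignment of the remaining roles makes every statement match its speaker's type — contradiction.
So Jonas is a fool.
With that fixed, Grace's statement is true, so Grace is a sage.
With that fixed, Alice's statement is true, so Alice is a sage.
With that fixed, Elif's statement is false, so Elif is a fool.
Consider Ines. Suppose Ines is a fool.
Then Jonas's statement comes out true, contradicting Jonas being a fool.
So Ines is a sage.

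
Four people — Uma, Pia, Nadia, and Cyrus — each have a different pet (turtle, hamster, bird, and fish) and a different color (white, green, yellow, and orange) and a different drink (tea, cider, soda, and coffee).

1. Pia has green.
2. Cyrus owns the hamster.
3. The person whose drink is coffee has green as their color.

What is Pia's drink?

With clues 1–3, cider, soda, and tea are impossible for Pia's drink.
That leaves coffee.

coffee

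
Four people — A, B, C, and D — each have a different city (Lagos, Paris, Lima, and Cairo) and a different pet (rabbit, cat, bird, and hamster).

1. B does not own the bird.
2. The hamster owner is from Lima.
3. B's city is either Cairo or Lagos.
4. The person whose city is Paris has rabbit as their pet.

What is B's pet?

Clue 1 rules out bird for B's pet.
With clues 1–3, hamster is impossible for B's pet.
With clues 1–4, rabbit is impossible for B's pet.
That leaves cat.

cat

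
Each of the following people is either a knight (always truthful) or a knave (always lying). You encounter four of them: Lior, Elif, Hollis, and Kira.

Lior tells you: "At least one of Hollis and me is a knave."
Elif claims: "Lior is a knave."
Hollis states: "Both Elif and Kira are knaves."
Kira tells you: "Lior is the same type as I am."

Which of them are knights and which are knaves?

Consider Lior. Suppose Lior is a knave.
Then Lior's own statement would have to be false, but it can't be — contradiction.
So Lior is a knight.
With that fixed, Elif's statement is false, so Elif is a knave.
Consider Hollis. Suppose Hollis is a knight.
Then Lior's statement comes out false, contradicting Lior being a knight.
So Hollis is a knave.
Consider Kira. Suppose Kira is a knave.
Then Hollis's statement comes out true, contradicting Hollis being a knave.
So Kira is a knight.

Lior: knight, Elif: knave, Hollis: knave, Kira: knight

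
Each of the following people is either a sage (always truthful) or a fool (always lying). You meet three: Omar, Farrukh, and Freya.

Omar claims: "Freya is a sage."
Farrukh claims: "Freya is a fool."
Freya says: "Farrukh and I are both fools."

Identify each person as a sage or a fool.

Omar: fool, Farrukh: sage, Freya: fool

Consider Omar. Suppose Omar is a sage.
Then no assignment of the remaining roles makes every statement match its speaker's type — contradiction.
So Omar is a fool.
Consider Farrukh. Suppose Farrukh is a fool.
Then whichever role Freya has, Freya's statement has the wrong truth value — contradiction.
So Farrukh is a sage.
With that fixed, Freya's statement is false, so Freya is a fool.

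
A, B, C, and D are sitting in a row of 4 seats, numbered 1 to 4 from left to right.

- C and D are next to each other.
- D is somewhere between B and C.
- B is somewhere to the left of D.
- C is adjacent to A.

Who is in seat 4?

With clues 1–2, D is ruled out for seat 4.
With clues 1–3, B is ruled out for seat 4.
With clues 1–4, C is ruled out for seat 4.
So seat 4 is A.

A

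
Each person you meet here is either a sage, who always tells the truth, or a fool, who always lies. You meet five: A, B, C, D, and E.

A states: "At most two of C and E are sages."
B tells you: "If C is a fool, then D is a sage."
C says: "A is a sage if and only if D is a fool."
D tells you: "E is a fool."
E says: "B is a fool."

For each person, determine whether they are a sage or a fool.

A: sage, B: sage, C: fool, D: sage, E: fool

Regardless of anyone's role, A's statement is true, so A is a sage.
Consider B. Suppose B is a fool.
Then no assignment of the remaining roles makes every statement match its speaker's type — contradiction.
So B is a sage.
With that fixed, E's statement is false, so E is a fool.
With that fixed, D's statement is true, so D is a sage.
With that fixed, C's statement is false, so C is a fool.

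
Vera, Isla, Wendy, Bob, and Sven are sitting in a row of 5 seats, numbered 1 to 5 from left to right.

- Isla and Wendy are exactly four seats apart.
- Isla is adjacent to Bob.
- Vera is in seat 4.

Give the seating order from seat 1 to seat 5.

From clue 1: Isla is in {1,5}.
From clues 1–3: Isla → seat 1, Bob → seat 2, Sven → seat 3, Vera → seat 4, Wendy → seat 5.

Isla, Bob, Sven, Vera, Wendy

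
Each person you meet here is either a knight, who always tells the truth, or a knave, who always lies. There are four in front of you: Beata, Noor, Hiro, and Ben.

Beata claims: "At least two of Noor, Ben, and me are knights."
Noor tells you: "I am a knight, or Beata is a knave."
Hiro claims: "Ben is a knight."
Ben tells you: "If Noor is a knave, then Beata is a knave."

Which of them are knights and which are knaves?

Consider Beata. Suppose Beata is a knave.
Then no assignment of the remaining roles makes every statement match its speaker's type — contradiction.
So Beata is a knight.
Consider Noor. Suppose Noor is a knave.
Then no assignment of the remaining roles makes every statement match its speaker's type — contradiction.
So Noor is a knight.
With that fixed, Ben's statement is true, so Ben is a knight.
With that fixed, Hiro's statement is true, so Hiro is a knight.

Beata: knight, Noor: knight, Hiro: knight, Ben: knight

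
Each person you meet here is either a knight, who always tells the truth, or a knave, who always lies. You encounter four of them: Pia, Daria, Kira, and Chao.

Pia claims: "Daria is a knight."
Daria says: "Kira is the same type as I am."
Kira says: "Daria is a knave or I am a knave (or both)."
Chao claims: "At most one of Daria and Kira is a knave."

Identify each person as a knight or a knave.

Pia: knave, Daria: knave, Kira: knight, Chao: knight

Consider Pia. Suppose Pia is a knight.
Then no assignment of the remaining roles makes every statement match its speaker's type — contradiction.
So Pia is a knave.
Consider Daria. Suppose Daria is a knight.
Then Pia's statement comes out true, contradicting Pia being a knave.
So Daria is a knave.
With that fixed, Kira's statement is true, so Kira is a knight.
With that fixed, Chao's statement is true, so Chao is a knight.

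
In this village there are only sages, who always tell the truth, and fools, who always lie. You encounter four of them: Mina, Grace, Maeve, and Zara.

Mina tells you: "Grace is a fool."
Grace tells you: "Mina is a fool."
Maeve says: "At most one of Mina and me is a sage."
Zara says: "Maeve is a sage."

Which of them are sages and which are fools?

Consider Mina. Suppose Mina is a sage.
Then whichever role Maeve has, Maeve's statement has the wrong truth value — contradiction.
So Mina is a fool.
With that fixed, Grace's statement is true, so Grace is a sage.
With that fixed, Maeve's statement is true, so Maeve is a sage.
With that fixed, Zara's statement is true, so Zara is a sage.

Mina: fool, Grace: sage, Maeve: sage, Zara: sage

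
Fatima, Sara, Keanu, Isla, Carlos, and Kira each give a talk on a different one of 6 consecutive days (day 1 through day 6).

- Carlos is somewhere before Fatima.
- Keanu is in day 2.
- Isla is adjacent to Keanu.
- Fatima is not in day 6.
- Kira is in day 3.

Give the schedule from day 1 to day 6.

Isla, Keanu, Kira, Carlos, Fatima, Sara

From clue 1: Fatima is in {2,3,4,5,6}.
From clues 1–2: Keanu → day 2.
From clues 1–3: Isla is in {1,3}.
From clues 1–4: Fatima is in {4,5}.
From clues 1–5: Isla → day 1, Kira → day 3, Carlos → day 4, Fatima → day 5, Sara → day 6.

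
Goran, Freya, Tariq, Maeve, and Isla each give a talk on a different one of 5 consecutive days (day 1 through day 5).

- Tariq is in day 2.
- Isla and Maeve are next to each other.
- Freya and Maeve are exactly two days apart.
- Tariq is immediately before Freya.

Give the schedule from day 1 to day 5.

From clue 1: Tariq → day 2.
From clues 1–2: Goran is in {1,3,5}.
From clues 1–3: Isla → day 4.
From clues 1–4: Goran → day 1, Freya → day 3, Maeve → day 5.

Goran, Tariq, Freya, Isla, Maeve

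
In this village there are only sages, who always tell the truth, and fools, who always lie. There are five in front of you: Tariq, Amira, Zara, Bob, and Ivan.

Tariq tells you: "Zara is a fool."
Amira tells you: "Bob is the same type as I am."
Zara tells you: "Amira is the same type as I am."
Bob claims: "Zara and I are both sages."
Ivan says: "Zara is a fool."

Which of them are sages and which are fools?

Tariq: fool, Amira: sage, Zara: sage, Bob: sage, Ivan: fool

Consider Tariq. Suppose Tariq is a sage.
Then no assignment of the remaining roles makes every statement match its speaker's type — contradiction.
So Tariq is a fool.
Consider Amira. Suppose Amira is a fool.
Then whichever role Zara has, Zara's statement has the wrong truth value — contradiction.
So Amira is a sage.
Consider Zara. Suppose Zara is a fool.
Then Tariq's statement comes out true, contradicting Tariq being a fool.
So Zara is a sage.
With that fixed, Ivan's statement is false, so Ivan is a fool.
Consider Bob. Suppose Bob is a fool.
Then Amira's statement comes out false, contradicting Amira being a sage.
So Bob is a sage.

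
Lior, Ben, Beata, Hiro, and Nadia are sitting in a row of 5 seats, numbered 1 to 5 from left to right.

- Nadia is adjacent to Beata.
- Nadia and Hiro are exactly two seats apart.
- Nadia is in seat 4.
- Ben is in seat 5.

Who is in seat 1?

With clues 1–3, Beata, Hiro, and Nadia are ruled out for seat 1.
With clues 1–4, Ben is ruled out for seat 1.
So seat 1 is Lior.

Lior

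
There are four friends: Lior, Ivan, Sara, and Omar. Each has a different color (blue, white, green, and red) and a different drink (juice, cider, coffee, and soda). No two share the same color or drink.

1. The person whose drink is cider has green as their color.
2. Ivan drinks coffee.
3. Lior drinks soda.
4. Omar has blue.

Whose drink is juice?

Omar

With clues 1–2, Ivan is impossible for the one with drink juice.
With clues 1–3, Lior is impossible for the one with drink juice.
With clues 1–4, Sara is impossible for the one with drink juice.
That leaves Omar.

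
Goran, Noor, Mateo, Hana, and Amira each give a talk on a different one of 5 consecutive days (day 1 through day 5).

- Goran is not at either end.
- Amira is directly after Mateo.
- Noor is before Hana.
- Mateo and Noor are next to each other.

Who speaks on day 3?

Amira

With clues 1–4, Goran, Hana, Mateo, and Noor are ruled out for day 3.
So day 3 is Amira.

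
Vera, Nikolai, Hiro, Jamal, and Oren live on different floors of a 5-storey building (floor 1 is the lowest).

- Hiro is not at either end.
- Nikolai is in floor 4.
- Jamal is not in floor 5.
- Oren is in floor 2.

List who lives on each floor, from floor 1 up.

Jamal, Oren, Hiro, Nikolai, Vera

From clue 1: Hiro is in {2,3,4}.
From clues 1–2: Nikolai → floor 4.
From clues 1–3: Hiro is in {2,3}.
From clues 1–4: Jamal → floor 1, Oren → floor 2, Hiro → floor 3, Vera → floor 5.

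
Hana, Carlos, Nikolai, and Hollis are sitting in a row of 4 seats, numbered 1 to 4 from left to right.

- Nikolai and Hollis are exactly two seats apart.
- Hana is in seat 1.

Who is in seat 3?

With clues 1–2, Hana, Hollis, and Nikolai are ruled out for seat 3.
So seat 3 is Carlos.

Carlos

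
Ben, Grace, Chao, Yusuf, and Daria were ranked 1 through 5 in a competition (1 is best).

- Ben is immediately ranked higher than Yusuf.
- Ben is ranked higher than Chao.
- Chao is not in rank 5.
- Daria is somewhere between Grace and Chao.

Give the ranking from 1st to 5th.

From clue 1: Ben is in {1,2,3,4}.
From clues 1–2: Ben is in {1,2,3}.
From clues 1–3: Ben is in {1,2}.
From clues 1–4: Ben → rank 1, Yusuf → rank 2, Chao → rank 3, Daria → rank 4, Grace → rank 5.

Ben, Yusuf, Chao, Daria, Grace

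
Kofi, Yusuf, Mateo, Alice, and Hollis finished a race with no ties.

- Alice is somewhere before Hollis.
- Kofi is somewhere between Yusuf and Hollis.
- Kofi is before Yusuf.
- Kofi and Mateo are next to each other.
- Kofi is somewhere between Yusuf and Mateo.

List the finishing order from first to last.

Alice, Hollis, Mateo, Kofi, Yusuf

From clue 1: Alice is in {1,2,3,4}.
From clues 1–2: Kofi is in {2,3,4}.
From clues 1–3: Kofi is in {3,4}.
From clues 1–4: Alice → place 1, Hollis → place 2, Yusuf → place 5.
From clues 1–5: Mateo → place 3, Kofi → place 4.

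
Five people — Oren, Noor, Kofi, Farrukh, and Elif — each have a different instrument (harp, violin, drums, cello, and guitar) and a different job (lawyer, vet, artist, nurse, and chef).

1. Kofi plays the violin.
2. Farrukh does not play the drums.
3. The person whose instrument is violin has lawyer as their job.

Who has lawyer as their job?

Kofi

With clues 1–3, Elif, Farrukh, Noor, and Oren are impossible for the one with job lawyer.
That leaves Kofi.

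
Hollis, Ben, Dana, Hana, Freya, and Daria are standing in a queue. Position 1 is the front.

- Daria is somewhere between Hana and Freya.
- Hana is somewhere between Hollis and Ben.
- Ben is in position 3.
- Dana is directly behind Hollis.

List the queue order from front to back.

From clue 1: Daria is in {2,3,4,5}.
From clues 1–2: Hana is in {2,3,4,5}.
From clues 1–3: Ben → position 3.
From clues 1–4: Freya → position 1, Daria → position 2, Hana → position 4, Hollis → position 5, Dana → position 6.

Freya, Daria, Ben, Hana, Hollis, Dana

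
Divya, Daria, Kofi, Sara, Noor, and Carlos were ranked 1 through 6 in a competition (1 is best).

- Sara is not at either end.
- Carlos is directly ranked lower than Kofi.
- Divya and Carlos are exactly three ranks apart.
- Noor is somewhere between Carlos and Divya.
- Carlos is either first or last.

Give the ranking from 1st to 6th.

From clue 1: Sara is in {2,3,4,5}.
From clues 1–4: Daria is in {1,6}.
From clues 1–5: Daria → rank 1, Sara → rank 2, Divya → rank 3, Noor → rank 4, Kofi → rank 5, Carlos → rank 6.

Daria, Sara, Divya, Noor, Kofi, Carlos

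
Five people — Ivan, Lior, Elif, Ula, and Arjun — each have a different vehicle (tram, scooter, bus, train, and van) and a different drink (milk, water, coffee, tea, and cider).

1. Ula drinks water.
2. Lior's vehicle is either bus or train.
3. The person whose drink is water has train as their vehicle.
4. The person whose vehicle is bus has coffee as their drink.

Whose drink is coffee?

Lior

Clue 1 rules out Ula for the one with drink coffee.
With clues 1–4, Arjun, Elif, and Ivan are impossible for the one with drink coffee.
That leaves Lior.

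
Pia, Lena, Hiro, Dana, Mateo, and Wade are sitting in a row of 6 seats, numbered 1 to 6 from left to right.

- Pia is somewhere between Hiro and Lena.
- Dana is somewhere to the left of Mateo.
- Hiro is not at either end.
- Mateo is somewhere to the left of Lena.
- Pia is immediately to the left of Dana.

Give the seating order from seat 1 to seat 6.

Wade, Hiro, Pia, Dana, Mateo, Lena

From clue 1: Pia is in {2,3,4,5}.
From clues 1–4: Pia is in {3,4,5}.
From clues 1–5: Wade → seat 1, Hiro → seat 2, Pia → seat 3, Dana → seat 4, Mateo → seat 5, Lena → seat 6.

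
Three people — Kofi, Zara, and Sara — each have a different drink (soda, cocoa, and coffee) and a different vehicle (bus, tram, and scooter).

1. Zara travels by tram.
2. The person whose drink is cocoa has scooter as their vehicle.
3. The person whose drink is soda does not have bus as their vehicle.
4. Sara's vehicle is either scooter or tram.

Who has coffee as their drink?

With clues 1–3, Zara is impossible for the one with drink coffee.
With clues 1–4, Sara is impossible for the one with drink coffee.
That leaves Kofi.

Kofi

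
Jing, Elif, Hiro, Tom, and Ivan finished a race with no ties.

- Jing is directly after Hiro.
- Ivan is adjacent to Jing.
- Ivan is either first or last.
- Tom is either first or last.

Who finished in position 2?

Elif

With clues 1–2, Ivan is ruled out for place 2.
With clues 1–3, Hiro and Jing are ruled out for place 2.
With clues 1–4, Tom is ruled out for place 2.
So place 2 is Elif.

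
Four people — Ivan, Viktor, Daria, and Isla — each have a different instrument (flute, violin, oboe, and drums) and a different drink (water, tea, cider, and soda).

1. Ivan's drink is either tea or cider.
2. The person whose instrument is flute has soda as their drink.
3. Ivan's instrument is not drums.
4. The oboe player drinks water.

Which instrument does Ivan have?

violin

With clues 1–2, flute is impossible for Ivan's instrument.
With clues 1–3, drums is impossible for Ivan's instrument.
With clues 1–4, oboe is impossible for Ivan's instrument.
That leaves violin.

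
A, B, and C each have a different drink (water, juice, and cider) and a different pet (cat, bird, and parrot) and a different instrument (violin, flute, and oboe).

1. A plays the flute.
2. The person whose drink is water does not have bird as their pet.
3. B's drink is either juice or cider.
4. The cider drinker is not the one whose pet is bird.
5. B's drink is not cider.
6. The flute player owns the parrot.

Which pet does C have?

cat

With clues 1–5, bird is impossible for C's pet.
With clues 1–6, parrot is impossible for C's pet.
That leaves cat.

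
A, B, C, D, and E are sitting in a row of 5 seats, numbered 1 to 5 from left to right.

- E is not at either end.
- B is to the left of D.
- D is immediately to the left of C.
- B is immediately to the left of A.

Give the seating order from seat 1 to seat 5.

B, A, E, D, C

From clue 1: E is in {2,3,4}.
From clues 1–3: B is in {1,2,3}.
From clues 1–4: B → seat 1, A → seat 2, E → seat 3, D → seat 4, C → seat 5.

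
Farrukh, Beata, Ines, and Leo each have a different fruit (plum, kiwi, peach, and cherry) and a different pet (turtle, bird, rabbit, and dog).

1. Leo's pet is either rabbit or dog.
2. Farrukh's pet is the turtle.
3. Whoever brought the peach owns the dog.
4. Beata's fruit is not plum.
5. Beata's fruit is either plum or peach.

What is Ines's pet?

With clues 1–2, turtle is impossible for Ines's pet.
With clues 1–5, dog and rabbit are impossible for Ines's pet.
That leaves bird.

bird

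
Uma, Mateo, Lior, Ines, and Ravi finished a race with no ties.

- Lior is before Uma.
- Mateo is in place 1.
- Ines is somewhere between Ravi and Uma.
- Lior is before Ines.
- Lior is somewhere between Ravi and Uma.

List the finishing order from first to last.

Mateo, Ravi, Lior, Ines, Uma

From clue 1: Uma is in {2,3,4,5}.
From clues 1–2: Mateo → place 1.
From clues 1–3: Uma is in {3,5}.
From clues 1–4: Ines → place 4.
From clues 1–5: Ravi → place 2, Lior → place 3, Uma → place 5.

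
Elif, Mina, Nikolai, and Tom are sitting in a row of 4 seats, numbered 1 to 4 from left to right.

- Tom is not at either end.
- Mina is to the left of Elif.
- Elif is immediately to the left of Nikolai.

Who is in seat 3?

With clues 1–3, Mina, Nikolai, and Tom are ruled out for seat 3.
So seat 3 is Elif.

Elif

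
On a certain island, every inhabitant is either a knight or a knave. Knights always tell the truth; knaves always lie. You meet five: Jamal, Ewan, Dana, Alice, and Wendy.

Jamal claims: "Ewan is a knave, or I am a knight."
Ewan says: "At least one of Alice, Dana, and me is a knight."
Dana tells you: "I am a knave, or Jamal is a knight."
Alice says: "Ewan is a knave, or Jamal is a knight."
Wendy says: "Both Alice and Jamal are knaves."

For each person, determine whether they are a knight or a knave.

Jamal: knight, Ewan: knight, Dana: knight, Alice: knight, Wendy: knave

Consider Jamal. Suppose Jamal is a knave.
Then whichever role Dana has, Dana's statement has the wrong truth value — contradiction.
So Jamal is a knight.
With that fixed, Dana's statement is true, so Dana is a knight.
With that fixed, Alice's statement is true, so Alice is a knight.
With that fixed, Wendy's statement is false, so Wendy is a knave.
With that fixed, Ewan's statement is true, so Ewan is a knight.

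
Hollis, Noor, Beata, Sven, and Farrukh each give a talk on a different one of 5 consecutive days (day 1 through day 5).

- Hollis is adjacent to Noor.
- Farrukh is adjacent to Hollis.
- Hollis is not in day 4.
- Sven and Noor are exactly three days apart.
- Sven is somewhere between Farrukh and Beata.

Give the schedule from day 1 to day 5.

From clues 1–2: Hollis is in {2,3,4}.
From clues 1–3: Hollis is in {2,3}.
From clues 1–5: Noor → day 1, Hollis → day 2, Farrukh → day 3, Sven → day 4, Beata → day 5.

Noor, Hollis, Farrukh, Sven, Beata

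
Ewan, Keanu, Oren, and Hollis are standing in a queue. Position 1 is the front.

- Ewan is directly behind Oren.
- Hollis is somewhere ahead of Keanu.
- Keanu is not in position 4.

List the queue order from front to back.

Hollis, Keanu, Oren, Ewan

From clue 1: Ewan is in {2,3,4}.
From clues 1–2: Keanu is in {2,4}.
From clues 1–3: Hollis → position 1, Keanu → position 2, Oren → position 3, Ewan → position 4.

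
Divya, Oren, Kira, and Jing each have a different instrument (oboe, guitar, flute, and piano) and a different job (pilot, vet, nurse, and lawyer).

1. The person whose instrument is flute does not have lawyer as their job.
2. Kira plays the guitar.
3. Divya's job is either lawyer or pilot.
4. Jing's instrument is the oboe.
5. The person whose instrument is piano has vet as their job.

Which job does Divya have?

With clues 1–3, nurse and vet are impossible for Divya's job.
With clues 1–5, lawyer is impossible for Divya's job.
That leaves pilot.

pilot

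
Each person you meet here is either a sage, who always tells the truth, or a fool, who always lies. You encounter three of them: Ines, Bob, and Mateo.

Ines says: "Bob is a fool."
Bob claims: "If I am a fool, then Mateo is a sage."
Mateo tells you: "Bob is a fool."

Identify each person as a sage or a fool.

Consider Ines. Suppose Ines is a sage.
Then no assignment of the remaining roles makes every statement match its speaker's type — contradiction.
So Ines is a fool.
Consider Bob. Suppose Bob is a fool.
Then Ines's statement comes out true, contradicting Ines being a fool.
So Bob is a sage.
With that fixed, Mateo's statement is false, so Mateo is a fool.

Ines: fool, Bob: sage, Mateo: fool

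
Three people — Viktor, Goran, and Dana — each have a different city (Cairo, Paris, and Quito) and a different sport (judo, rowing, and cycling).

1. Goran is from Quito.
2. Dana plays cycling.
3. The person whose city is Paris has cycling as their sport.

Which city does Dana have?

Clue 1 rules out Quito for Dana's city.
With clues 1–3, Cairo is impossible for Dana's city.
That leaves Paris.

Paris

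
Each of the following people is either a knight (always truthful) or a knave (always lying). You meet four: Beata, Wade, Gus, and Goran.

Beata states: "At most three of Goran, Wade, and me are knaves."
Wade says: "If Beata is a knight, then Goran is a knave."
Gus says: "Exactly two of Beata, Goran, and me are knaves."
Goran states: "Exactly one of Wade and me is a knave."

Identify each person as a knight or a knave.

Beata: knight, Wade: knave, Gus: knave, Goran: knight

Regardless of anyone's role, Beata's statement is true, so Beata is a knight.
Consider Wade. Suppose Wade is a knight.
Then whichever role Goran has, Goran's statement has the wrong truth value — contradiction.
So Wade is a knave.
Consider Gus. Suppose Gus is a knight.
Then Gus's own statement would have to be true, but it can't be — contradiction.
So Gus is a knave.
Consider Goran. Suppose Goran is a knave.
Then Wade's statement comes out true, contradicting Wade being a knave.
So Goran is a knight.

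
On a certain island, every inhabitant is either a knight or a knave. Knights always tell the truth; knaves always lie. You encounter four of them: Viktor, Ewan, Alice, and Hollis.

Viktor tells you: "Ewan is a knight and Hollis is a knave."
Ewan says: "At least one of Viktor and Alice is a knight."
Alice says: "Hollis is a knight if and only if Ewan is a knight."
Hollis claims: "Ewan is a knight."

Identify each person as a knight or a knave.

Viktor: knave, Ewan: knight, Alice: knight, Hollis: knight

Consider Viktor. Suppose Viktor is a knight.
Then no assignment of the remaining roles makes every statement match its speaker's type — contradiction.
So Viktor is a knave.
Consider Ewan. Suppose Ewan is a knave.
Then no assignment of the remaining roles makes every statement match its speaker's type — contradiction.
So Ewan is a knight.
With that fixed, Hollis's statement is true, so Hollis is a knight.
With that fixed, Alice's statement is true, so Alice is a knight.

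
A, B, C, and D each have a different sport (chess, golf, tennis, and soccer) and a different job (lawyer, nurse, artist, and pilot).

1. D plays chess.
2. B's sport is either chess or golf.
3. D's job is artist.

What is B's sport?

Clue 1 rules out chess for B's sport.
With clues 1–2, soccer and tennis are impossible for B's sport.
That leaves golf.

golf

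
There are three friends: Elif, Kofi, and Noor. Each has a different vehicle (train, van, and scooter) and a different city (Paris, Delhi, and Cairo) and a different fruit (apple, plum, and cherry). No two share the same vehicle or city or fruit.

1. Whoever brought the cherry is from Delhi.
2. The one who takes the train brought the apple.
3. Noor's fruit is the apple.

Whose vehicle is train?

Noor

With clues 1–3, Elif and Kofi are impossible for the one with vehicle train.
That leaves Noor.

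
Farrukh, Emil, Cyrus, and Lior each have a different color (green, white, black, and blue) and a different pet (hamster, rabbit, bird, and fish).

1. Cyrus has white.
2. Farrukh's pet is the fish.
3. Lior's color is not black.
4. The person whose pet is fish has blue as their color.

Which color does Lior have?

Clue 1 rules out white for Lior's color.
With clues 1–3, black is impossible for Lior's color.
With clues 1–4, blue is impossible for Lior's color.
That leaves green.

green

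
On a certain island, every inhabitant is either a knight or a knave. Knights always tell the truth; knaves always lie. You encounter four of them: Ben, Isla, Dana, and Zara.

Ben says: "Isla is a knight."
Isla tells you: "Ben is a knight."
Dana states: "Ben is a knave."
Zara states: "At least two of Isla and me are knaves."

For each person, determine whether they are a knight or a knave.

Ben: knight, Isla: knight, Dana: knave, Zara: knave

Consider Ben. Suppose Ben is a knave.
Then no assignment of the remaining roles makes every statement match its speaker's type — contradiction.
So Ben is a knight.
With that fixed, Isla's statement is true, so Isla is a knight.
With that fixed, Dana's statement is false, so Dana is a knave.
With that fixed, Zara's statement is false, so Zara is a knave.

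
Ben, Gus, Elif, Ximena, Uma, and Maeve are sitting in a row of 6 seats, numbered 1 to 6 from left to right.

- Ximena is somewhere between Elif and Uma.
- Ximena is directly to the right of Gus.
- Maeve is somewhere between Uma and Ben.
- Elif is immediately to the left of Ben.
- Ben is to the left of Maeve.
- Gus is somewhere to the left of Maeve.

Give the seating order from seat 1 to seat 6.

From clue 1: Ximena is in {2,3,4,5}.
From clues 1–2: Gus is in {2,3,4}.
From clues 1–4: Ben is in {2,6}.
From clues 1–5: Elif → seat 1, Ben → seat 2, Uma → seat 6.
From clues 1–6: Gus → seat 3, Ximena → seat 4, Maeve → seat 5.

Elif, Ben, Gus, Ximena, Maeve, Uma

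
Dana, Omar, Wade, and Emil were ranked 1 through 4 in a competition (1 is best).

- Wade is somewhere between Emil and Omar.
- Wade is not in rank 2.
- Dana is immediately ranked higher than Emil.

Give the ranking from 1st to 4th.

From clue 1: Wade is in {2,3}.
From clues 1–2: Wade → rank 3.
From clues 1–3: Dana → rank 1, Emil → rank 2, Omar → rank 4.

Dana, Emil, Wade, Omar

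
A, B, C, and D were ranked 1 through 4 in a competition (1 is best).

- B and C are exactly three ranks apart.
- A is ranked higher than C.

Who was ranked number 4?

C

With clue 1, A and D are ruled out for rank 4.
With clues 1–2, B is ruled out for rank 4.
So rank 4 is C.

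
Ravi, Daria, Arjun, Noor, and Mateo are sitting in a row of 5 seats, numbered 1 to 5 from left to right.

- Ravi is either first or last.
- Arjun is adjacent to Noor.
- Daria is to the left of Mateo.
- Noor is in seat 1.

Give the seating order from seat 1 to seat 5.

From clue 1: Ravi is in {1,5}.
From clues 1–4: Noor → seat 1, Arjun → seat 2, Daria → seat 3, Mateo → seat 4, Ravi → seat 5.

Noor, Arjun, Daria, Mateo, Ravi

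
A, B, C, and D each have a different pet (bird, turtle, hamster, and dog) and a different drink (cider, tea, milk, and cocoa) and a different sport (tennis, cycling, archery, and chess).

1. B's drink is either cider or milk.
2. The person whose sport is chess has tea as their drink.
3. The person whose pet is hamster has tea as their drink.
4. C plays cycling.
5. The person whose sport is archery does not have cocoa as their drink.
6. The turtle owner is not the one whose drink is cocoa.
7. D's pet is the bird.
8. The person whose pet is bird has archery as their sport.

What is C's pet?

With clues 1–4, hamster is impossible for C's pet.
With clues 1–7, bird is impossible for C's pet.
With clues 1–8, turtle is impossible for C's pet.
That leaves dog.

dog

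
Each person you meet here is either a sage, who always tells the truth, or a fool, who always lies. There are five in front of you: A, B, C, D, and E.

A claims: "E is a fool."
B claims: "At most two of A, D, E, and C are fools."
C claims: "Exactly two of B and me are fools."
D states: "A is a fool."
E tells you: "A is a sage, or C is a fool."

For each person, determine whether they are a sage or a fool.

Consider A. Suppose A is a sage.
Then no assignment of the remaining roles makes every statement match its speaker's type — contradiction.
So A is a fool.
With that fixed, D's statement is true, so D is a sage.
Consider B. Suppose B is a fool.
Then whichever role C has, C's statement has the wrong truth value — contradiction.
So B is a sage.
With that fixed, C's statement is false, so C is a fool.
With that fixed, E's statement is true, so E is a sage.

A: fool, B: sage, C: fool, D: sage, E: sage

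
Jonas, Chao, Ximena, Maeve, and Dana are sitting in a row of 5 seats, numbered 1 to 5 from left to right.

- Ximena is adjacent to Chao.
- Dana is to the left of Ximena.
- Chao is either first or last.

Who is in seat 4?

Ximena

With clues 1–2, Dana is ruled out for seat 4.
With clues 1–3, Chao, Jonas, and Maeve are ruled out for seat 4.
So seat 4 is Ximena.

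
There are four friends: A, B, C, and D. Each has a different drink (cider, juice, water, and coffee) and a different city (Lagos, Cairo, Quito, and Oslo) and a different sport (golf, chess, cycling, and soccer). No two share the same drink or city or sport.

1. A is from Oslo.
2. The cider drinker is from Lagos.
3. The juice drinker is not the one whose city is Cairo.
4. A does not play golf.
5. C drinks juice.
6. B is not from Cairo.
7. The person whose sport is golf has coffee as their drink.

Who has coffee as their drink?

With clues 1–5, C is impossible for the one with drink coffee.
With clues 1–6, B is impossible for the one with drink coffee.
With clues 1–7, A is impossible for the one with drink coffee.
That leaves D.

D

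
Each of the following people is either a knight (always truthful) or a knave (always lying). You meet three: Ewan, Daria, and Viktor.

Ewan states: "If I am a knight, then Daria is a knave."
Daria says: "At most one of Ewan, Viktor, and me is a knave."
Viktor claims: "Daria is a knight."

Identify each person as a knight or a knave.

Consider Ewan. Suppose Ewan is a knave.
Then Ewan's own statement would have to be false, but it can't be — contradiction.
So Ewan is a knight.
Consider Daria. Suppose Daria is a knight.
Then Ewan's statement comes out false, contradicting Ewan being a knight.
So Daria is a knave.
With that fixed, Viktor's statement is false, so Viktor is a knave.

Ewan: knight, Daria: knave, Viktor: knave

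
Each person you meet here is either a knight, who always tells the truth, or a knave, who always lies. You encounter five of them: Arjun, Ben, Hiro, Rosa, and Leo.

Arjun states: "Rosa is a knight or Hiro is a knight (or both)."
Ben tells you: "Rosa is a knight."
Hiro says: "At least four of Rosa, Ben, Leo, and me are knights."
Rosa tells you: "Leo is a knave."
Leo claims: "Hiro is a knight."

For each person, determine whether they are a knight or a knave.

Arjun: knight, Ben: knight, Hiro: knave, Rosa: knight, Leo: knave

Consider Arjun. Suppose Arjun is a knave.
Then no assignment of the remaining roles makes every statement match its speaker's type — contradiction.
So Arjun is a knight.
Consider Ben. Suppose Ben is a knave.
Then no assignment of the remaining roles makes every statement match its speaker's type — contradiction.
So Ben is a knight.
Consider Hiro. Suppose Hiro is a knight.
Then no assignment of the remaining roles makes every statement match its speaker's type — contradiction.
So Hiro is a knave.
With that fixed, Leo's statement is false, so Leo is a knave.
With that fixed, Rosa's statement is true, so Rosa is a knight.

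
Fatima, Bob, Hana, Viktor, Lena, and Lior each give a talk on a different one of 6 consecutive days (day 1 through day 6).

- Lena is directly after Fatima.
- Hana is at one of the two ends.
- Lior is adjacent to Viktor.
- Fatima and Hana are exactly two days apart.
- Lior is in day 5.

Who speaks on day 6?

With clue 1, Fatima is ruled out for day 6.
With clues 1–4, Bob and Lena are ruled out for day 6.
With clues 1–5, Hana and Lior are ruled out for day 6.
So day 6 is Viktor.

Viktor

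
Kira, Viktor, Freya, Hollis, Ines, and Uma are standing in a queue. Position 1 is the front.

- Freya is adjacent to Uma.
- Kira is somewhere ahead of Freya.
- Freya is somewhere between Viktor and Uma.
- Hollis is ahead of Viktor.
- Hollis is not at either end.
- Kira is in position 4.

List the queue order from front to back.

From clues 1–2: Kira is in {1,2,3,4}.
From clues 1–3: Freya is in {3,4,5}.
From clues 1–6: Ines → position 1, Hollis → position 2, Viktor → position 3, Kira → position 4, Freya → position 5, Uma → position 6.

Ines, Hollis, Viktor, Kira, Freya, Uma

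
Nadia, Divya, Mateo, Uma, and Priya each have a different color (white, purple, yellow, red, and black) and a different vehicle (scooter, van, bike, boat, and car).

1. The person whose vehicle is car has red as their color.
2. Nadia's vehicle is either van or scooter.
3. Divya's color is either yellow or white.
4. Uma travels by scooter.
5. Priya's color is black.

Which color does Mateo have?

With clues 1–5, black, purple, white, and yellow are impossible for Mateo's color.
That leaves red.

red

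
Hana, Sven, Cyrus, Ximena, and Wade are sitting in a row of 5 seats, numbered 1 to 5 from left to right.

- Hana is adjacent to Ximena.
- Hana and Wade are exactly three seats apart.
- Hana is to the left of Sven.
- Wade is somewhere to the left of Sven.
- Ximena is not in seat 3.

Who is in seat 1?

Hana

With clues 1–3, Sven is ruled out for seat 1.
With clues 1–4, Cyrus and Ximena are ruled out for seat 1.
With clues 1–5, Wade is ruled out for seat 1.
So seat 1 is Hana.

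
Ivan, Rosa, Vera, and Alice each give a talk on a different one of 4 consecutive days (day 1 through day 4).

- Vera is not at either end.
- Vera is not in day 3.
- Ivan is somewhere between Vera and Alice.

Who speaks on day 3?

With clues 1–2, Vera is ruled out for day 3.
With clues 1–3, Alice and Rosa are ruled out for day 3.
So day 3 is Ivan.

Ivan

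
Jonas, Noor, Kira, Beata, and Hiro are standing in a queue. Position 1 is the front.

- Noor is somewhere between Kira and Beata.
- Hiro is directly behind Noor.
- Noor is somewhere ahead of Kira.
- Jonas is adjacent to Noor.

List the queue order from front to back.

Beata, Jonas, Noor, Hiro, Kira

From clue 1: Noor is in {2,3,4}.
From clues 1–2: Noor is in {2,3}.
From clues 1–4: Beata → position 1, Jonas → position 2, Noor → position 3, Hiro → position 4, Kira → position 5.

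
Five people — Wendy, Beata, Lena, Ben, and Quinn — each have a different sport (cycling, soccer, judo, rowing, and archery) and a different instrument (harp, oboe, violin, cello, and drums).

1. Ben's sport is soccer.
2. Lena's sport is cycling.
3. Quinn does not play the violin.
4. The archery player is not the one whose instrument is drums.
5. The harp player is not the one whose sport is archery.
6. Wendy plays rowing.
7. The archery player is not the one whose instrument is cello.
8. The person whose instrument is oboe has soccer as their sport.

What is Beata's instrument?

violin

With clues 1–8, cello, drums, harp, and oboe are impossible for Beata's instrument.
That leaves violin.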